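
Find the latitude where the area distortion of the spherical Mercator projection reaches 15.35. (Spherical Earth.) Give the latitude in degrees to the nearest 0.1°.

Mercator areal scale is sec²φ.
sec²φ = 15.35  ⇒  cos²φ = 0.06515  ⇒  cos φ = 0.2552.
φ = arccos(0.2552) ≈ 75.2°.

75.2°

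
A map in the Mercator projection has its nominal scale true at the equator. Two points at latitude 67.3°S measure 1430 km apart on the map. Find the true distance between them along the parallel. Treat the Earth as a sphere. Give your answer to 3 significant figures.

552 km

Mercator is conformal, so the point scale is isotropic: h = k = sec φ = 1/cos φ.
Along the parallel at 67.3°, map distances are exaggerated by k = sec 67.3° = 2.591.
True distance = 1430 / 2.591 = 1430 × cos 67.3° ≈ 552 km.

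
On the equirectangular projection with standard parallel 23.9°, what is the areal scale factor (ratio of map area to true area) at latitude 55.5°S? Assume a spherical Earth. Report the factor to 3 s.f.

With standard parallel φ₀ = 23.9°, the equirectangular projection gives x = Rλ cos φ₀, y = Rφ, so h = 1 and k = cos 23.9° / cos φ.
Areal scale = h·k = 1 × cos φ₀ / cos φ; at 55.5°, h = 1.000, k = 1.614, so h·k = 1.614.

1.61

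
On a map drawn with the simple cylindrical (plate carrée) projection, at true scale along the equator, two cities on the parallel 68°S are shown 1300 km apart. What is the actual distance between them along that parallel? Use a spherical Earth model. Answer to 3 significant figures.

487 km

In the plate carrée (x = Rλ, y = Rφ), meridians are true-scale (h = 1) and parallels are stretched by k = sec φ.
Along the parallel at 68°, map distances are exaggerated by k = sec 68° = 2.669.
True distance = 1300 / 2.669 = 1300 × cos 68° ≈ 487 km.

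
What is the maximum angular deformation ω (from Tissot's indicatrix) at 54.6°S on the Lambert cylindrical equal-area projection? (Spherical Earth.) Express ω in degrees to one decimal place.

The Lambert cylindrical equal-area projection is the cylindrical equal-area projection with its standard parallel at the equator (φ₀ = 0). For cylindrical equal-area with standard parallel φ₀, h = cos φ / cos φ₀ and k = cos φ₀ / cos φ, so h·k = 1.
At 54.6°: h = 0.5793, k = 1.726; principal scales a = 1.726, b = 0.5793.
sin(ω/2) = (a − b)/(a + b) = 1.147/2.306 = 0.4975, so ω = 2 arcsin(0.4975) ≈ 59.7°.

59.7°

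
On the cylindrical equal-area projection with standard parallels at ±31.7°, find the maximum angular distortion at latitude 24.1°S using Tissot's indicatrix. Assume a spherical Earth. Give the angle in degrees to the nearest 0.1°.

8.1°

A cylindrical equal-area projection with standard parallel φ₀ has meridian scale h = cos φ / cos φ₀ and parallel scale k = cos φ₀ / cos φ (so areas are preserved, h·k = 1).
At 24.1°: h = 1.073, k = 0.9321; principal scales a = 1.073, b = 0.9321.
sin(ω/2) = (a − b)/(a + b) = 0.1408/2.005 = 0.07025, so ω = 2 arcsin(0.07025) ≈ 8.1°.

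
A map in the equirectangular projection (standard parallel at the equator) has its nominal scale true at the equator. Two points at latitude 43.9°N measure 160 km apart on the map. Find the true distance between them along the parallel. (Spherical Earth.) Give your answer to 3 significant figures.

115 km

For the equirectangular projection with φ₀ = 0 (plate carrée), h = 1 along meridians and k = sec φ along parallels.
Along the parallel at 43.9°, map distances are exaggerated by k = sec 43.9° = 1.388.
True distance = 160 / 1.388 = 160 × cos 43.9° ≈ 115 km.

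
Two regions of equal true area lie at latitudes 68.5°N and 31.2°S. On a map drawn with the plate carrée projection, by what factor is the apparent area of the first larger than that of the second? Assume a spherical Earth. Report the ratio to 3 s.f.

In the plate carrée (x = Rλ, y = Rφ), meridians are true-scale (h = 1) and parallels are stretched by k = sec φ.
Areal scale at 68.5°: h·k = 1.000 × 2.729 = 2.729.
Areal scale at 31.2°: h·k = 1.000 × 1.169 = 1.169.
Ratio = 2.729/1.169 ≈ 2.33.

2.33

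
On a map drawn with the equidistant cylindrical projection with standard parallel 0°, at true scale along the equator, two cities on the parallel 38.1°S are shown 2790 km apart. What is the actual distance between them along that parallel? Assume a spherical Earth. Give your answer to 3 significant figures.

2200 km

In the plate carrée (x = Rλ, y = Rφ), meridians are true-scale (h = 1) and parallels are stretched by k = sec φ.
Along the parallel at 38.1°, map distances are exaggerated by k = sec 38.1° = 1.271.
True distance = 2790 / 1.271 = 2790 × cos 38.1° ≈ 2200 km.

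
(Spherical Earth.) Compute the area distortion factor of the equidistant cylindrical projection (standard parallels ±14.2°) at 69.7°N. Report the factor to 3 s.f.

The equidistant cylindrical projection with φ₀ = 14.2° has h = 1 (meridians true) and k = cos φ₀ / cos φ along parallels.
Areal scale = h·k = 1 × cos φ₀ / cos φ; at 69.7°, h = 1.000, k = 2.794, so h·k = 2.794.

2.79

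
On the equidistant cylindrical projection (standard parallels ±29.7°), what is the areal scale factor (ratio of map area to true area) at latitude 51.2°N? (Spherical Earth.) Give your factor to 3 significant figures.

With standard parallel φ₀ = 29.7°, the equirectangular projection gives x = Rλ cos φ₀, y = Rφ, so h = 1 and k = cos 29.7° / cos φ.
Areal scale = h·k = 1 × cos φ₀ / cos φ; at 51.2°, h = 1.000, k = 1.386, so h·k = 1.386.

1.39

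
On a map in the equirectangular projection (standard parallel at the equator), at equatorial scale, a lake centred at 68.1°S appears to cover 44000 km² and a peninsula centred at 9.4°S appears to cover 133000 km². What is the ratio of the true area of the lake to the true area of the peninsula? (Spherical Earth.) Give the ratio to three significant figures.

On the plate carrée, areal scale = h·k = 1 × sec φ, so true area = apparent × cos φ.
True area of lake: 44000 × cos(68.1°) = 44000 × 0.3730 = 16410 km².
True area of peninsula: 133000 × cos(9.4°) = 133000 × 0.9866 = 131200 km².
Ratio = 16410 / 131200 ≈ 0.125.

0.125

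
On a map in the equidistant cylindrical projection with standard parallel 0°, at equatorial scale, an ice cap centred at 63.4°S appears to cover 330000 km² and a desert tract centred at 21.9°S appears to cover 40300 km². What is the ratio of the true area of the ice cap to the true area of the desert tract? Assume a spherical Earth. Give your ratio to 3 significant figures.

On the plate carrée, areal scale = h·k = 1 × sec φ, so true area = apparent × cos φ.
True area of ice cap: 330000 × cos(63.4°) = 330000 × 0.4478 = 147800 km².
True area of desert tract: 40300 × cos(21.9°) = 40300 × 0.9278 = 37390 km².
Ratio = 147800 / 37390 ≈ 3.95.

3.95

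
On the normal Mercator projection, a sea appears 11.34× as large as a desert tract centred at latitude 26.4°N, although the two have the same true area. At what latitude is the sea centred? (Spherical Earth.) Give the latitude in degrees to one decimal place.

On Mercator, (apparent₁)/(apparent₂) = sec²φ₁ / sec²φ₂ when true areas are equal.
cos²φ₂ / cos²φ₁ = 11.34  ⇒  cos φ₁ = cos 26.4° / √11.34 = 0.8957/3.367 = 0.2660.
φ₁ = arccos(0.2660) ≈ 74.6°.

74.6°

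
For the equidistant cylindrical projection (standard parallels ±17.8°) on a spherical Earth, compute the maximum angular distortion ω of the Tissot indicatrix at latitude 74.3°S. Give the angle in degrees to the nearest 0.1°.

67.8°

In the equirectangular projection with standard parallel φ₀ = 17.8° (x = Rλ cos φ₀, y = Rφ), meridians are true-scale (h = 1) and the parallel scale is k = cos φ₀ / cos φ.
At 74.3°: h = 1.000, k = 3.519; principal scales a = 3.519, b = 1.000.
sin(ω/2) = (a − b)/(a + b) = 2.519/4.519 = 0.5574, so ω = 2 arcsin(0.5574) ≈ 67.8°.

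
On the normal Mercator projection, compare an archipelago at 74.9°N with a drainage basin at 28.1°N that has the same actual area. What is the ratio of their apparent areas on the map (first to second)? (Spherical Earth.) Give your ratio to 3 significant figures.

11.5

Mercator areal scale is sec²φ.
At 74.9°: sec²(74.9°) = 1/0.2605² = 14.74.
At 28.1°: sec²(28.1°) = 1/0.8821² = 1.285.
Ratio = 14.74/1.285 = cos²(28.1°)/cos²(74.9°) ≈ 11.5.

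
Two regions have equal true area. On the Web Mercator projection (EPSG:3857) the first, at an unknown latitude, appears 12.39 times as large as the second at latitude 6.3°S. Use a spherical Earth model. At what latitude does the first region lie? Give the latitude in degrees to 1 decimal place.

73.6°

On Mercator, (apparent₁)/(apparent₂) = sec²φ₁ / sec²φ₂ when true areas are equal.
cos²φ₂ / cos²φ₁ = 12.39  ⇒  cos φ₁ = cos 6.3° / √12.39 = 0.9940/3.520 = 0.2824.
φ₁ = arccos(0.2824) ≈ 73.6°.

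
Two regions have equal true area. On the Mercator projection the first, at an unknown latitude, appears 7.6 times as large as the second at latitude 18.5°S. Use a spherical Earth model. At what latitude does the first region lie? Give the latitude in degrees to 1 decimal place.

On Mercator, (apparent₁)/(apparent₂) = sec²φ₁ / sec²φ₂ when true areas are equal.
cos²φ₂ / cos²φ₁ = 7.6  ⇒  cos φ₁ = cos 18.5° / √7.6 = 0.9483/2.757 = 0.3440.
φ₁ = arccos(0.3440) ≈ 69.9°.

69.9°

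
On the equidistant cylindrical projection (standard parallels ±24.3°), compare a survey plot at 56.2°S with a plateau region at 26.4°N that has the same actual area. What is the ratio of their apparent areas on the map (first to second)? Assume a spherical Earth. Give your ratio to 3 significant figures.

In the equirectangular projection with standard parallel φ₀ = 24.3° (x = Rλ cos φ₀, y = Rφ), meridians are true-scale (h = 1) and the parallel scale is k = cos φ₀ / cos φ.
Areal scale at 56.2°: h·k = 1.000 × 1.638 = 1.638.
Areal scale at 26.4°: h·k = 1.000 × 1.018 = 1.018.
Ratio = 1.638/1.018 ≈ 1.61.

1.61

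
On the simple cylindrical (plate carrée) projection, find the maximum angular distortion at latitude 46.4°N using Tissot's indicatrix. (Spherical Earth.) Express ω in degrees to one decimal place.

For the equirectangular projection with φ₀ = 0 (plate carrée), h = 1 along meridians and k = sec φ along parallels.
At 46.4°: h = 1.000, k = 1.450; principal scales a = 1.450, b = 1.000.
sin(ω/2) = (a − b)/(a + b) = 0.4501/2.450 = 0.1837, so ω = 2 arcsin(0.1837) ≈ 21.2°.

21.2°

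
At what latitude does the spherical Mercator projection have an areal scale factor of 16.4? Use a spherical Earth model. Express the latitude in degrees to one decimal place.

Mercator areal scale is sec²φ.
sec²φ = 16.4  ⇒  cos²φ = 0.06098  ⇒  cos φ = 0.2469.
φ = arccos(0.2469) ≈ 75.7°.

75.7°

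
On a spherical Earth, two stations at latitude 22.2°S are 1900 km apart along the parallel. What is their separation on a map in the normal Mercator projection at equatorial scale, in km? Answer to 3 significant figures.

2050 km

The Mercator projection is conformal; its linear scale factor is the same in every direction and equals sec φ = 1/cos φ.
Along the parallel, k = sec 22.2° = 1/0.9259 = 1.080.
Map distance = 1900 × 1.080 ≈ 2050 km.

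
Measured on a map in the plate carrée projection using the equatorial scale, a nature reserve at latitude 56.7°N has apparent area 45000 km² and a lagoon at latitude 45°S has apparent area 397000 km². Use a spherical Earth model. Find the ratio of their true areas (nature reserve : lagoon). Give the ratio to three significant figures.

0.0880

On the plate carrée, areal scale = h·k = 1 × sec φ, so true area = apparent × cos φ.
True area of nature reserve: 45000 × cos(56.7°) = 45000 × 0.5490 = 24710 km².
True area of lagoon: 397000 × cos(45°) = 397000 × 0.7071 = 280700 km².
Ratio = 24710 / 280700 ≈ 0.0880.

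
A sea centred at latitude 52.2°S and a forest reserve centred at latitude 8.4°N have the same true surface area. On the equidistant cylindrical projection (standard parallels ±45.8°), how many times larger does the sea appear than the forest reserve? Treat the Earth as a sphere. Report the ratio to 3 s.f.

1.61

The equidistant cylindrical projection with φ₀ = 45.8° has h = 1 (meridians true) and k = cos φ₀ / cos φ along parallels.
Areal scale at 52.2°: h·k = 1.000 × 1.137 = 1.137.
Areal scale at 8.4°: h·k = 1.000 × 0.7047 = 0.7047.
Ratio = 1.137/0.7047 ≈ 1.61.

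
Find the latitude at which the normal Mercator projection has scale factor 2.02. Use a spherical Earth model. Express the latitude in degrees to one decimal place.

60.3°

Mercator scale is k = sec φ = 1/cos φ.
1/cos φ = 2.02  ⇒  cos φ = 0.4950  ⇒  φ = arccos(0.4950) ≈ 60.3°.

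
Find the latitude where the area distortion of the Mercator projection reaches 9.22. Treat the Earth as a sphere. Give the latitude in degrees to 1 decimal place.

70.8°

Mercator areal scale is sec²φ.
sec²φ = 9.22  ⇒  cos²φ = 0.1085  ⇒  cos φ = 0.3293.
φ = arccos(0.3293) ≈ 70.8°.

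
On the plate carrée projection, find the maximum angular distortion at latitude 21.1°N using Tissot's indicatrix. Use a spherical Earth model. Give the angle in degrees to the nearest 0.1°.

4.0°

For the equirectangular projection with φ₀ = 0 (plate carrée), h = 1 along meridians and k = sec φ along parallels.
At 21.1°: h = 1.000, k = 1.072; principal scales a = 1.072, b = 1.000.
sin(ω/2) = (a − b)/(a + b) = 0.07186/2.072 = 0.03469, so ω = 2 arcsin(0.03469) ≈ 4.0°.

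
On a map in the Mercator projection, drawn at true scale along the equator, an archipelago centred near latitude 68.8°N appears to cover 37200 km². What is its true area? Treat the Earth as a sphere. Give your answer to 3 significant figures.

4860 km²

For Mercator, h = k = sec φ (a conformal cylindrical projection has a single point scale, 1/cos φ).
Areal scale = k² = sec²φ = 1/cos²(68.8°) = 1/0.3616² = 7.647.
True area = apparent / (areal scale) = 37200 / 7.647 ≈ 4860 km².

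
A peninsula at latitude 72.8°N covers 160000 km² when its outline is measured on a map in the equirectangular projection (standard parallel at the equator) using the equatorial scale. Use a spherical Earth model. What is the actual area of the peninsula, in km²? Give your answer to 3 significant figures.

For the equirectangular projection with φ₀ = 0 (plate carrée), h = 1 along meridians and k = sec φ along parallels.
Areal scale = h·k = 1 × sec φ; at 72.8°, h = 1.000, k = 3.382, so h·k = 3.382.
True area = apparent / (areal scale) = 160000 / 3.382 ≈ 47300 km².

47300 km²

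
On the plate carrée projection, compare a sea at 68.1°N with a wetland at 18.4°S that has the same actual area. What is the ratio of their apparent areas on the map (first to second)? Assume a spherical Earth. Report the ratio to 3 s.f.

In the plate carrée (x = Rλ, y = Rφ), meridians are true-scale (h = 1) and parallels are stretched by k = sec φ.
Areal scale at 68.1°: h·k = 1.000 × 2.681 = 2.681.
Areal scale at 18.4°: h·k = 1.000 × 1.054 = 1.054.
Ratio = 2.681/1.054 ≈ 2.54.

2.54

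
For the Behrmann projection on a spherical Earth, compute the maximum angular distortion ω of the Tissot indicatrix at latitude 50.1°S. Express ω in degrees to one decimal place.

33.9°

The Behrmann projection is cylindrical equal-area with φ₀ = 30°. Cylindrical equal-area (φ₀ = 30°): h = cos φ / cos 30° along meridians, k = cos 30° / cos φ along parallels; h·k = 1.
At 50.1°: h = 0.7407, k = 1.350; principal scales a = 1.350, b = 0.7407.
sin(ω/2) = (a − b)/(a + b) = 0.6094/2.091 = 0.2915, so ω = 2 arcsin(0.2915) ≈ 33.9°.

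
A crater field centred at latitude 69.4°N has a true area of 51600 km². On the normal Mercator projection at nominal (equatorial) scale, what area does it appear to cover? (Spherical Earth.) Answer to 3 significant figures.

417000 km²

The Mercator projection is conformal; its linear scale factor is the same in every direction and equals sec φ = 1/cos φ.
Areal scale = k² = sec²φ = 1/cos²(69.4°) = 1/0.3518² = 8.078.
Apparent area = 51600 × 8.078 ≈ 417000 km².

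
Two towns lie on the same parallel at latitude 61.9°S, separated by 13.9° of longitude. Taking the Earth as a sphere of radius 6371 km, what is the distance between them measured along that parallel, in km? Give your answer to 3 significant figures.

Arc length along a parallel = R cos φ · Δλ (with Δλ in radians).
= 6371 × cos 61.9° × (13.9° × π/180) = 6371 × 0.4710 × 0.2426 ≈ 728 km.

728 km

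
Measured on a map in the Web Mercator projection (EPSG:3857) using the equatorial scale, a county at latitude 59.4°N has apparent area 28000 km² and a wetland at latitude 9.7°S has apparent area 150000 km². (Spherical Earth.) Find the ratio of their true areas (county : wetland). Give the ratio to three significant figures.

0.0498

Mercator's areal exaggeration is sec²φ; hence true area = (apparent area) · cos²φ.
True area of county: 28000 × cos²(59.4°) = 28000 × 0.2591 = 7255 km².
True area of wetland: 150000 × cos²(9.7°) = 150000 × 0.9716 = 145700 km².
Ratio = 7255 / 145700 ≈ 0.0498.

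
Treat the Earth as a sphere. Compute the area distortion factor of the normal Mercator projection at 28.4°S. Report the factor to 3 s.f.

The Mercator projection is conformal; its linear scale factor is the same in every direction and equals sec φ = 1/cos φ.
Areal scale = k² = sec²φ = 1/cos²(28.4°) = 1/0.8796² = 1.292.

1.29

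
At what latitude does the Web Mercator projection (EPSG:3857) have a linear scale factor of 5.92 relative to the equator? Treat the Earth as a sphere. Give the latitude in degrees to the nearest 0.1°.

80.3°

Mercator scale is k = sec φ = 1/cos φ.
1/cos φ = 5.92  ⇒  cos φ = 0.1689  ⇒  φ = arccos(0.1689) ≈ 80.3°.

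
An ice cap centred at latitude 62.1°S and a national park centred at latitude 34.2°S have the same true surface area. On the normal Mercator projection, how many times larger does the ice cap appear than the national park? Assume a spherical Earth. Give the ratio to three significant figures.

Mercator is conformal with k = sec φ, so areal scale = k² = sec²φ.
At 62.1°: sec²(62.1°) = 1/0.4679² = 4.567.
At 34.2°: sec²(34.2°) = 1/0.8271² = 1.462.
Ratio = 4.567/1.462 = cos²(34.2°)/cos²(62.1°) ≈ 3.12.

3.12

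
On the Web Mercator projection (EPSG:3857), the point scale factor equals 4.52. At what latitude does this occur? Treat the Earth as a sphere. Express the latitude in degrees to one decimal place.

77.2°

Mercator scale is k = sec φ = 1/cos φ.
1/cos φ = 4.52  ⇒  cos φ = 0.2212  ⇒  φ = arccos(0.2212) ≈ 77.2°.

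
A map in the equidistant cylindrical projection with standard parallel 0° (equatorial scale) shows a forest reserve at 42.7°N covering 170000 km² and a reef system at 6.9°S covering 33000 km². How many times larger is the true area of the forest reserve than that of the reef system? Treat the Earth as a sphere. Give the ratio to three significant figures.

3.81

Plate carrée has h = 1 and k = sec φ, giving areal scale sec φ; true area = (apparent area) · cos φ.
True area of forest reserve: 170000 × cos(42.7°) = 170000 × 0.7349 = 124900 km².
True area of reef system: 33000 × cos(6.9°) = 33000 × 0.9928 = 32760 km².
Ratio = 124900 / 32760 ≈ 3.81.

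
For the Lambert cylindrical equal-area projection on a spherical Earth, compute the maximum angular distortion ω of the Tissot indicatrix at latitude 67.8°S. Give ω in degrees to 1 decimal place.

97.2°

The Lambert cylindrical equal-area projection is the cylindrical equal-area projection with its standard parallel at the equator (φ₀ = 0). Cylindrical equal-area (φ₀ = 0°): h = cos φ / cos 0° along meridians, k = cos 0° / cos φ along parallels; h·k = 1.
At 67.8°: h = 0.3778, k = 2.647; principal scales a = 2.647, b = 0.3778.
sin(ω/2) = (a − b)/(a + b) = 2.269/3.024 = 0.7501, so ω = 2 arcsin(0.7501) ≈ 97.2°.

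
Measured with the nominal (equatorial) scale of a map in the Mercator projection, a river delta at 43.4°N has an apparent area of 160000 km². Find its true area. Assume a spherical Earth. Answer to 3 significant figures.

84500 km²

Mercator is conformal, so the point scale is isotropic: h = k = sec φ = 1/cos φ.
Areal scale = k² = sec²φ = 1/cos²(43.4°) = 1/0.7266² = 1.894.
True area = apparent / (areal scale) = 160000 / 1.894 ≈ 84500 km².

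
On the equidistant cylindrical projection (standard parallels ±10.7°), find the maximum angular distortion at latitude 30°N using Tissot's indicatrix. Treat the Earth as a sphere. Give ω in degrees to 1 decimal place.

7.2°

The equidistant cylindrical projection with φ₀ = 10.7° has h = 1 (meridians true) and k = cos φ₀ / cos φ along parallels.
At 30°: h = 1.000, k = 1.135; principal scales a = 1.135, b = 1.000.
sin(ω/2) = (a − b)/(a + b) = 0.1346/2.135 = 0.06307, so ω = 2 arcsin(0.06307) ≈ 7.2°.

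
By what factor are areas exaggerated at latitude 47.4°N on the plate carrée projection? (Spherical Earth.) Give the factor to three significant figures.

1.48

Plate carrée maps x = Rλ, y = Rφ. The meridian scale is h = 1 and the parallel scale is k = 1/cos φ = sec φ.
Areal scale = h·k = 1 × sec φ; at 47.4°, h = 1.000, k = 1.477, so h·k = 1.477.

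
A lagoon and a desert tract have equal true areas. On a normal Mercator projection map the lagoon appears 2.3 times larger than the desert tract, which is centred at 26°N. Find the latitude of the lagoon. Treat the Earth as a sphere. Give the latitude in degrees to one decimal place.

53.7°

On Mercator, (apparent₁)/(apparent₂) = sec²φ₁ / sec²φ₂ when true areas are equal.
cos²φ₂ / cos²φ₁ = 2.3  ⇒  cos φ₁ = cos 26° / √2.3 = 0.8988/1.517 = 0.5926.
φ₁ = arccos(0.5926) ≈ 53.7°.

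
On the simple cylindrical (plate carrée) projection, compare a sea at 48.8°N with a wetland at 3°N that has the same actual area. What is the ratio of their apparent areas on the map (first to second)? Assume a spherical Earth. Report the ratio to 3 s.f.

In the plate carrée (x = Rλ, y = Rφ), meridians are true-scale (h = 1) and parallels are stretched by k = sec φ.
Areal scale at 48.8°: h·k = 1.000 × 1.518 = 1.518.
Areal scale at 3°: h·k = 1.000 × 1.001 = 1.001.
Ratio = 1.518/1.001 ≈ 1.52.

1.52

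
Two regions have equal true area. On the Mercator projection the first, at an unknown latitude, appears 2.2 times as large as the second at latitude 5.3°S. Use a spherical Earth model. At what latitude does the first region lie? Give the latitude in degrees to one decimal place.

47.8°

Mercator areal scale is sec²φ, so apparent-area ratio = sec²φ₁ / sec²φ₂ = cos²φ₂ / cos²φ₁.
cos²φ₂ / cos²φ₁ = 2.2  ⇒  cos φ₁ = cos 5.3° / √2.2 = 0.9957/1.483 = 0.6713.
φ₁ = arccos(0.6713) ≈ 47.8°.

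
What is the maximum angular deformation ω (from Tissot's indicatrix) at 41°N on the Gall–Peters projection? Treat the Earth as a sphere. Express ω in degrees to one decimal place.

7.5°

Gall–Peters is a cylindrical equal-area projection with standard parallels at ±45°. For cylindrical equal-area with standard parallel φ₀, h = cos φ / cos φ₀ and k = cos φ₀ / cos φ, so h·k = 1.
At 41°: h = 1.067, k = 0.9369; principal scales a = 1.067, b = 0.9369.
sin(ω/2) = (a − b)/(a + b) = 0.1304/2.004 = 0.06506, so ω = 2 arcsin(0.06506) ≈ 7.5°.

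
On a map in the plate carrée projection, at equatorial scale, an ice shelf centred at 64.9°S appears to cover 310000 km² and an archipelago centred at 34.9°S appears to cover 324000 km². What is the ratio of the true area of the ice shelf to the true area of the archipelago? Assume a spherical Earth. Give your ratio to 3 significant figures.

On the plate carrée, areal scale = h·k = 1 × sec φ, so true area = apparent × cos φ.
True area of ice shelf: 310000 × cos(64.9°) = 310000 × 0.4242 = 131500 km².
True area of archipelago: 324000 × cos(34.9°) = 324000 × 0.8202 = 265700 km².
Ratio = 131500 / 265700 ≈ 0.495.

0.495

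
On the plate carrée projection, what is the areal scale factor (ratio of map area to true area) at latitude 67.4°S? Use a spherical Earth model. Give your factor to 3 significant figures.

2.60

For the equirectangular projection with φ₀ = 0 (plate carrée), h = 1 along meridians and k = sec φ along parallels.
Areal scale = h·k = 1 × sec φ; at 67.4°, h = 1.000, k = 2.602, so h·k = 2.602.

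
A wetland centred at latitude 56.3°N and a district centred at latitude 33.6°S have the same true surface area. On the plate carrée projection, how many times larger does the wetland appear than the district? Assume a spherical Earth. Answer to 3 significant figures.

1.50

Plate carrée maps x = Rλ, y = Rφ. The meridian scale is h = 1 and the parallel scale is k = 1/cos φ = sec φ.
Areal scale at 56.3°: h·k = 1.000 × 1.802 = 1.802.
Areal scale at 33.6°: h·k = 1.000 × 1.201 = 1.201.
Ratio = 1.802/1.201 ≈ 1.50.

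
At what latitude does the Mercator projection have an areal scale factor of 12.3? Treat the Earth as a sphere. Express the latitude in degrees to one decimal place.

73.4°

Mercator areal scale is sec²φ.
sec²φ = 12.3  ⇒  cos²φ = 0.08130  ⇒  cos φ = 0.2851.
φ = arccos(0.2851) ≈ 73.4°.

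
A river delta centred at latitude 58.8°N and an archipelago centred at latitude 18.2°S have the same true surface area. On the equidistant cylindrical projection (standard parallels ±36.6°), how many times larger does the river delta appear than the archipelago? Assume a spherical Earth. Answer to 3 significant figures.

With standard parallel φ₀ = 36.6°, the equirectangular projection gives x = Rλ cos φ₀, y = Rφ, so h = 1 and k = cos 36.6° / cos φ.
Areal scale at 58.8°: h·k = 1.000 × 1.550 = 1.550.
Areal scale at 18.2°: h·k = 1.000 × 0.8451 = 0.8451.
Ratio = 1.550/0.8451 ≈ 1.83.

1.83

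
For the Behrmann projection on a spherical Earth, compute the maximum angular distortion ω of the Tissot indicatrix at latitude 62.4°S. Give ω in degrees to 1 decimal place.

The Behrmann projection is cylindrical equal-area with φ₀ = 30°. Cylindrical equal-area (φ₀ = 30°): h = cos φ / cos 30° along meridians, k = cos 30° / cos φ along parallels; h·k = 1.
At 62.4°: h = 0.5350, k = 1.869; principal scales a = 1.869, b = 0.5350.
sin(ω/2) = (a − b)/(a + b) = 1.334/2.404 = 0.5550, so ω = 2 arcsin(0.5550) ≈ 67.4°.

67.4°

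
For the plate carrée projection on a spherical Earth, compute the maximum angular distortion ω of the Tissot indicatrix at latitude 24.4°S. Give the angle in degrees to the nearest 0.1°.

5.4°

Plate carrée maps x = Rλ, y = Rφ. The meridian scale is h = 1 and the parallel scale is k = 1/cos φ = sec φ.
At 24.4°: h = 1.000, k = 1.098; principal scales a = 1.098, b = 1.000.
sin(ω/2) = (a − b)/(a + b) = 0.09808/2.098 = 0.04675, so ω = 2 arcsin(0.04675) ≈ 5.4°.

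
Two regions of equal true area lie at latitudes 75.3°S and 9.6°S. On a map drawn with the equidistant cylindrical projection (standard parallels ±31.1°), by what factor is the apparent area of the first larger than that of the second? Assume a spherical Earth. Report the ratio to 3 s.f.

3.89

In the equirectangular projection with standard parallel φ₀ = 31.1° (x = Rλ cos φ₀, y = Rφ), meridians are true-scale (h = 1) and the parallel scale is k = cos φ₀ / cos φ.
Areal scale at 75.3°: h·k = 1.000 × 3.374 = 3.374.
Areal scale at 9.6°: h·k = 1.000 × 0.8684 = 0.8684.
Ratio = 3.374/0.8684 ≈ 3.89.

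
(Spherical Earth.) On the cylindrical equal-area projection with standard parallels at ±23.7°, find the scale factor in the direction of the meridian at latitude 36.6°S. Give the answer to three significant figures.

0.877

For cylindrical equal-area with standard parallel φ₀, h = cos φ / cos φ₀ and k = cos φ₀ / cos φ, so h·k = 1.
h = cos 36.6° / cos 23.7° = 0.8028/0.9157 = 0.8768.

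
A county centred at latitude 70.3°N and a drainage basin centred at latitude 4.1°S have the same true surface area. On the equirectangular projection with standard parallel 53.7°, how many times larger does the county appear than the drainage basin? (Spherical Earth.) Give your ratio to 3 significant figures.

2.96

With standard parallel φ₀ = 53.7°, the equirectangular projection gives x = Rλ cos φ₀, y = Rφ, so h = 1 and k = cos 53.7° / cos φ.
Areal scale at 70.3°: h·k = 1.000 × 1.756 = 1.756.
Areal scale at 4.1°: h·k = 1.000 × 0.5935 = 0.5935.
Ratio = 1.756/0.5935 ≈ 2.96.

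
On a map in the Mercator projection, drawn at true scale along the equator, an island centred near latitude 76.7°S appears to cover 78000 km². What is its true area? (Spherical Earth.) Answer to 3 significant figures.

4130 km²

For Mercator, h = k = sec φ (a conformal cylindrical projection has a single point scale, 1/cos φ).
Areal scale = k² = sec²φ = 1/cos²(76.7°) = 1/0.2300² = 18.90.
True area = apparent / (areal scale) = 78000 / 18.90 ≈ 4130 km².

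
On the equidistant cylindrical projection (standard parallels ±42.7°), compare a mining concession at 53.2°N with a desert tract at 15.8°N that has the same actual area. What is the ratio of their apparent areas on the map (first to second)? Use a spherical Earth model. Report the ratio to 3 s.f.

1.61

In the equirectangular projection with standard parallel φ₀ = 42.7° (x = Rλ cos φ₀, y = Rφ), meridians are true-scale (h = 1) and the parallel scale is k = cos φ₀ / cos φ.
Areal scale at 53.2°: h·k = 1.000 × 1.227 = 1.227.
Areal scale at 15.8°: h·k = 1.000 × 0.7638 = 0.7638.
Ratio = 1.227/0.7638 ≈ 1.61.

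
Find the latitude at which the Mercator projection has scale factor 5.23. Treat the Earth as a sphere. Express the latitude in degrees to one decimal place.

Mercator scale is k = sec φ = 1/cos φ.
1/cos φ = 5.23  ⇒  cos φ = 0.1912  ⇒  φ = arccos(0.1912) ≈ 79.0°.

79.0°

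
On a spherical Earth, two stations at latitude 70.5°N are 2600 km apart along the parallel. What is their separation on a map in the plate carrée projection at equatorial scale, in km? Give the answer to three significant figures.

In the plate carrée (x = Rλ, y = Rφ), meridians are true-scale (h = 1) and parallels are stretched by k = sec φ.
Along the parallel, k = sec 70.5° = 1/0.3338 = 2.996.
Map distance = 2600 × 2.996 ≈ 7790 km.

7790 km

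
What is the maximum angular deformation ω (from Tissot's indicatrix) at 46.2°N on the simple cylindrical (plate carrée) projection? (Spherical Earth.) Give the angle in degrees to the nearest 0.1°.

For the equirectangular projection with φ₀ = 0 (plate carrée), h = 1 along meridians and k = sec φ along parallels.
At 46.2°: h = 1.000, k = 1.445; principal scales a = 1.445, b = 1.000.
sin(ω/2) = (a − b)/(a + b) = 0.4448/2.445 = 0.1819, so ω = 2 arcsin(0.1819) ≈ 21.0°.

21.0°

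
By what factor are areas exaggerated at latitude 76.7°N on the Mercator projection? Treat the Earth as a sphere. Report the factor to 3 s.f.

For Mercator, h = k = sec φ (a conformal cylindrical projection has a single point scale, 1/cos φ).
Areal scale = k² = sec²φ = 1/cos²(76.7°) = 1/0.2300² = 18.90.

18.9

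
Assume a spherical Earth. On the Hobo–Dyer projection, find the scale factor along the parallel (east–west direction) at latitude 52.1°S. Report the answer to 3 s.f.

1.29

Hobo–Dyer is a cylindrical equal-area projection with standard parallels at ±37.5°. A cylindrical equal-area projection with standard parallel φ₀ has meridian scale h = cos φ / cos φ₀ and parallel scale k = cos φ₀ / cos φ (so areas are preserved, h·k = 1).
k = cos 37.5° / cos 52.1° = 0.7934/0.6143 = 1.292.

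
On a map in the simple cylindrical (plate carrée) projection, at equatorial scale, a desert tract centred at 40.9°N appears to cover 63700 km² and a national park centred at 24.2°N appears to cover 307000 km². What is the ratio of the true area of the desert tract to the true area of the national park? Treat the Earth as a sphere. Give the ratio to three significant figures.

0.172

On the plate carrée, areal scale = h·k = 1 × sec φ, so true area = apparent × cos φ.
True area of desert tract: 63700 × cos(40.9°) = 63700 × 0.7559 = 48150 km².
True area of national park: 307000 × cos(24.2°) = 307000 × 0.9121 = 280000 km².
Ratio = 48150 / 280000 ≈ 0.172.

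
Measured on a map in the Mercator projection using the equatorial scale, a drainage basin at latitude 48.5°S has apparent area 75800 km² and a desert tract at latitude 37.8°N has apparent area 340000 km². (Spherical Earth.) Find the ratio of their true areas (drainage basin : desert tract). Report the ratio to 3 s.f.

Mercator's areal exaggeration is sec²φ; hence true area = (apparent area) · cos²φ.
True area of drainage basin: 75800 × cos²(48.5°) = 75800 × 0.4391 = 33280 km².
True area of desert tract: 340000 × cos²(37.8°) = 340000 × 0.6243 = 212300 km².
Ratio = 33280 / 212300 ≈ 0.157.

0.157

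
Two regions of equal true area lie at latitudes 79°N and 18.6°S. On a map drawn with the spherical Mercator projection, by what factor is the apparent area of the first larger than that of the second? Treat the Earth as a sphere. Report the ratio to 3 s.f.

Mercator areal scale is sec²φ.
At 79°: sec²(79°) = 1/0.1908² = 27.47.
At 18.6°: sec²(18.6°) = 1/0.9478² = 1.113.
Ratio = 27.47/1.113 = cos²(18.6°)/cos²(79°) ≈ 24.7.

24.7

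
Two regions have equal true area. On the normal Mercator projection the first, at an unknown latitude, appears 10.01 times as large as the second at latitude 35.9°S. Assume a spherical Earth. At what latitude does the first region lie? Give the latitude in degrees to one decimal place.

75.2°

For equal true areas on Mercator, apparent areas scale as sec²φ, so the ratio is cos²φ₂ / cos²φ₁.
cos²φ₂ / cos²φ₁ = 10.01  ⇒  cos φ₁ = cos 35.9° / √10.01 = 0.8100/3.164 = 0.2560.
φ₁ = arccos(0.2560) ≈ 75.2°.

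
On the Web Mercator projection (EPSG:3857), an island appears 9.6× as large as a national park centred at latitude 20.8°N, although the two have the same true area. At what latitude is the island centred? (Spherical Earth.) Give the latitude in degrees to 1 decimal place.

72.4°

Mercator areal scale is sec²φ, so apparent-area ratio = sec²φ₁ / sec²φ₂ = cos²φ₂ / cos²φ₁.
cos²φ₂ / cos²φ₁ = 9.6  ⇒  cos φ₁ = cos 20.8° / √9.6 = 0.9348/3.098 = 0.3017.
φ₁ = arccos(0.3017) ≈ 72.4°.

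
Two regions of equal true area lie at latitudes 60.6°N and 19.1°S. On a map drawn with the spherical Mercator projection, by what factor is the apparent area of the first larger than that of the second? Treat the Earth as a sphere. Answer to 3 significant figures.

3.71

On Mercator, area is exaggerated by sec²φ = 1/cos²φ.
At 60.6°: sec²(60.6°) = 1/0.4909² = 4.150.
At 19.1°: sec²(19.1°) = 1/0.9449² = 1.120.
Ratio = 4.150/1.120 = cos²(19.1°)/cos²(60.6°) ≈ 3.71.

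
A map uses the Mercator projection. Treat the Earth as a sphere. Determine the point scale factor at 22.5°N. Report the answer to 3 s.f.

The Mercator projection is conformal; its linear scale factor is the same in every direction and equals sec φ = 1/cos φ.
k = 1/cos 22.5° = 1/0.9239 = 1.082.

1.08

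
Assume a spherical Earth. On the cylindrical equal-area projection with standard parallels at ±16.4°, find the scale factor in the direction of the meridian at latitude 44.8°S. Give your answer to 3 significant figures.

0.740

Cylindrical equal-area (φ₀ = 16.4°): h = cos φ / cos 16.4° along meridians, k = cos 16.4° / cos φ along parallels; h·k = 1.
h = cos 44.8° / cos 16.4° = 0.7096/0.9593 = 0.7397.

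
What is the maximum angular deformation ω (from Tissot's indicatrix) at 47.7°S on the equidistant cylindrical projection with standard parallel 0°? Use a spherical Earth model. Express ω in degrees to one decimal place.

22.5°

In the plate carrée (x = Rλ, y = Rφ), meridians are true-scale (h = 1) and parallels are stretched by k = sec φ.
At 47.7°: h = 1.000, k = 1.486; principal scales a = 1.486, b = 1.000.
sin(ω/2) = (a − b)/(a + b) = 0.4859/2.486 = 0.1954, so ω = 2 arcsin(0.1954) ≈ 22.5°.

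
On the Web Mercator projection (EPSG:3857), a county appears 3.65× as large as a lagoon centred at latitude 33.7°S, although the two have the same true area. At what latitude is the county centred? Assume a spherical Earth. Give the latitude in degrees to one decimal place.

Mercator areal scale is sec²φ, so apparent-area ratio = sec²φ₁ / sec²φ₂ = cos²φ₂ / cos²φ₁.
cos²φ₂ / cos²φ₁ = 3.65  ⇒  cos φ₁ = cos 33.7° / √3.65 = 0.8320/1.910 = 0.4355.
φ₁ = arccos(0.4355) ≈ 64.2°.

64.2°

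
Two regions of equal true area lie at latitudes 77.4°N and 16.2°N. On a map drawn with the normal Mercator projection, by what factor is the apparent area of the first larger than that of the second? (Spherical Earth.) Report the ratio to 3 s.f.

Mercator areal scale is sec²φ.
At 77.4°: sec²(77.4°) = 1/0.2181² = 21.01.
At 16.2°: sec²(16.2°) = 1/0.9603² = 1.084.
Ratio = 21.01/1.084 = cos²(16.2°)/cos²(77.4°) ≈ 19.4.

19.4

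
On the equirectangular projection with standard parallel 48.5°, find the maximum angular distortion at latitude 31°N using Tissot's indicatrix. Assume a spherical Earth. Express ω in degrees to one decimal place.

In the equirectangular projection with standard parallel φ₀ = 48.5° (x = Rλ cos φ₀, y = Rφ), meridians are true-scale (h = 1) and the parallel scale is k = cos φ₀ / cos φ.
At 31°: h = 1.000, k = 0.7730; principal scales a = 1.000, b = 0.7730.
sin(ω/2) = (a − b)/(a + b) = 0.2270/1.773 = 0.1280, so ω = 2 arcsin(0.1280) ≈ 14.7°.

14.7°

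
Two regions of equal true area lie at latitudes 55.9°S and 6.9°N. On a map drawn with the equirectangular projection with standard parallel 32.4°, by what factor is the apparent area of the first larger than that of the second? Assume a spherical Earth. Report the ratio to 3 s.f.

1.77

The equidistant cylindrical projection with φ₀ = 32.4° has h = 1 (meridians true) and k = cos φ₀ / cos φ along parallels.
Areal scale at 55.9°: h·k = 1.000 × 1.506 = 1.506.
Areal scale at 6.9°: h·k = 1.000 × 0.8505 = 0.8505.
Ratio = 1.506/0.8505 ≈ 1.77.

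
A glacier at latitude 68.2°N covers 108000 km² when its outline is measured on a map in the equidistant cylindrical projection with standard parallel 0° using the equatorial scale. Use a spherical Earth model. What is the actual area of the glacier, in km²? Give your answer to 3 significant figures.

Plate carrée maps x = Rλ, y = Rφ. The meridian scale is h = 1 and the parallel scale is k = 1/cos φ = sec φ.
Areal scale = h·k = 1 × sec φ; at 68.2°, h = 1.000, k = 2.693, so h·k = 2.693.
True area = apparent / (areal scale) = 108000 / 2.693 ≈ 40100 km².

40100 km²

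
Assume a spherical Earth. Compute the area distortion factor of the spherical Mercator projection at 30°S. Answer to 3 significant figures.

For Mercator, h = k = sec φ (a conformal cylindrical projection has a single point scale, 1/cos φ).
Areal scale = k² = sec²φ = 1/cos²(30°) = 1/0.8660² = 1.333.

1.33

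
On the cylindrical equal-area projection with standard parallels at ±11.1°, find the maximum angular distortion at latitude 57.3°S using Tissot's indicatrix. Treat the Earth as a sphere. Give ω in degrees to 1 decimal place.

64.7°

A cylindrical equal-area projection with standard parallel φ₀ has meridian scale h = cos φ / cos φ₀ and parallel scale k = cos φ₀ / cos φ (so areas are preserved, h·k = 1).
At 57.3°: h = 0.5505, k = 1.816; principal scales a = 1.816, b = 0.5505.
sin(ω/2) = (a − b)/(a + b) = 1.266/2.367 = 0.5348, so ω = 2 arcsin(0.5348) ≈ 64.7°.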